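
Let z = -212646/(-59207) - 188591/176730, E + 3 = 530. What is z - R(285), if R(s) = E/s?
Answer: 134262372019/198809409090 ≈ 0.67533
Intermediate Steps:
E = 527 (E = -3 + 530 = 527)
R(s) = 527/s
z = 26415020243/10463653110 (z = -212646*(-1/59207) - 188591*1/176730 = 212646/59207 - 188591/176730 = 26415020243/10463653110 ≈ 2.5245)
z - R(285) = 26415020243/10463653110 - 527/285 = 134262372019/198809409090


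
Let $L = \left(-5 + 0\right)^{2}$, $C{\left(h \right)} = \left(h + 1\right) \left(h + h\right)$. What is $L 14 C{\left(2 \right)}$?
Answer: $4200$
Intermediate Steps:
$C{\left(h \right)} = 2 h \left(1 + h\right)$ ($C{\left(h \right)} = \left(1 + h\right) 2 h = 2 h \left(1 + h\right)$)
$L = 25$ ($L = \left(-5\right)^{2} = 25$)
$L 14 C{\left(2 \right)} = 25 \cdot 14 \cdot 2 \cdot 2 \left(1 + 2\right) = 25 \cdot 14 \cdot 2 \cdot 2 \cdot 3 = 25 \cdot 14 \cdot 12 = 25 \cdot 168 = 4200$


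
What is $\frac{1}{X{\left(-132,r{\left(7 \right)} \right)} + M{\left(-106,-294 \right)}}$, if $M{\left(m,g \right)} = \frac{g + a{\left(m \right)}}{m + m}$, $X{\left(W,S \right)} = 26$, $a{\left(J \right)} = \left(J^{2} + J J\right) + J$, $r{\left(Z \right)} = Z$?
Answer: $- \frac{53}{4140} \approx -0.012802$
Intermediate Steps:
$a{\left(J \right)} = J + 2 J^{2}$ ($a{\left(J \right)} = \left(J^{2} + J^{2}\right) + J = 2 J^{2} + J = J + 2 J^{2}$)
$M{\left(m,g \right)} = \frac{g + m \left(1 + 2 m\right)}{2 m}$ ($M{\left(m,g \right)} = \frac{g + m \left(1 + 2 m\right)}{m + m} = \frac{g + m \left(1 + 2 m\right)}{2 m}$)
$\frac{1}{X{\left(-132,r{\left(7 \right)} \right)} + M{\left(-106,-294 \right)}} = \frac{1}{26 + \left(\frac{1}{2} - 106 + \frac{1}{2} \left(-294\right) \frac{1}{-106}\right)} = \frac{1}{26 + \left(\frac{1}{2} - 106 + \frac{1}{2} \left(-294\right) \left(- \frac{1}{106}\right)\right)} = \frac{1}{26 + \left(\frac{1}{2} - 106 + \frac{147}{106}\right)} = \frac{1}{26 - \frac{5518}{53}} = \frac{1}{- \frac{4140}{53}} = - \frac{53}{4140}$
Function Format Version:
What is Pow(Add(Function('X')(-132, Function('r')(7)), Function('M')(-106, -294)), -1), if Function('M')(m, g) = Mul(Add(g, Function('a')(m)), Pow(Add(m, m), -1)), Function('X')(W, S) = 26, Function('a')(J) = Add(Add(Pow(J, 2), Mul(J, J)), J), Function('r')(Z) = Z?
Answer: Rational(-53, 4140) ≈ -0.012802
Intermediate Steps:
Function('a')(J) = Add(J, Mul(2, Pow(J, 2))) (Function('a')(J) = Add(Add(Pow(J, 2), Pow(J, 2)), J) = Add(Mul(2, Pow(J, 2)), J) = Add(J, Mul(2, Pow(J, 2))))
Function('M')(m, g) = Mul(Rational(1, 2), Pow(m, -1), Add(g, Mul(m, Add(1, Mul(2, m))))) (Function('M')(m, g) = Mul(Add(g, Mul(m, Add(1, Mul(2, m)))), Pow(Add(m, m), -1)) = Mul(Add(g, Mul(m, Add(1, Mul(2, m)))), Pow(Mul(2, m), -1)) = Mul(Add(g, Mul(m, Add(1, Mul(2, m)))), Mul(Rational(1, 2), Pow(m, -1))) = Mul(Rational(1, 2), Pow(m, -1), Add(g, Mul(m, Add(1, Mul(2, m))))))
Pow(Add(Function('X')(-132, Function('r')(7)), Function('M')(-106, -294)), -1) = Pow(Add(26, Add(Rational(1, 2), -106, Mul(Rational(1, 2), -294, Pow(-106, -1)))), -1) = Pow(Add(26, Add(Rational(1, 2), -106, Mul(Rational(1, 2), -294, Rational(-1, 106)))), -1) = Pow(Add(26, Add(Rational(1, 2), -106, Rational(147, 106))), -1) = Pow(Add(26, Rational(-5518, 53)), -1) = Pow(Rational(-4140, 53), -1) = Rational(-53, 4140)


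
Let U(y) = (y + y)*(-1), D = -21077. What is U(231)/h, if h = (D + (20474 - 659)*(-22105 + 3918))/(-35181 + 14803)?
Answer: -4707318/180198241 ≈ -0.026123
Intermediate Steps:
h = 180198241/10189 (h = (-21077 + (20474 - 659)*(-22105 + 3918))/(-35181 + 14803) = (-21077 + 19815*(-18187))/(-20378) = (-21077 - 360375405)*(-1/20378) = -360396482*(-1/20378) = 180198241/10189 ≈ 17686.)
U(y) = -2*y (U(y) = (2*y)*(-1) = -2*y)
U(231)/h = (-2*231)/(180198241/10189) = -462*10189/180198241 = -4707318/180198241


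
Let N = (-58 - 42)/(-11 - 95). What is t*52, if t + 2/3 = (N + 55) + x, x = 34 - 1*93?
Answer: -30784/159 ≈ -193.61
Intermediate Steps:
x = -59 (x = 34 - 93 = -59)
N = 50/53 (N = -100/(-106) = -100*(-1/106) = 50/53 ≈ 0.94340)
t = -592/159 (t = -2/3 + ((50/53 + 55) - 59) = -2/3 + (2965/53 - 59) = -2/3 - 162/53 = -592/159 ≈ -3.7233)
t*52 = -592/159*52 = -30784/159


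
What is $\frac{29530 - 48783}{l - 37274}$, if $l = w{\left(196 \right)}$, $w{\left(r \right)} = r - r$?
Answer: $\frac{19253}{37274} \approx 0.51653$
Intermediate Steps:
$w{\left(r \right)} = 0$
$l = 0$
$\frac{29530 - 48783}{l - 37274} = \frac{29530 - 48783}{0 - 37274} = - \frac{19253}{-37274} = \left(-19253\right) \left(- \frac{1}{37274}\right) = \frac{19253}{37274}$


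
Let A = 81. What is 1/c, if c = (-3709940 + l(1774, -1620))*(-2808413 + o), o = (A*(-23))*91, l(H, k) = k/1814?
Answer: 907/10020539303934940 ≈ 9.0514e-14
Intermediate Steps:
l(H, k) = k/1814 (l(H, k) = k*(1/1814) = k/1814)
o = -169533 (o = (81*(-23))*91 = -1863*91 = -169533)
c = 10020539303934940/907 (c = (-3709940 + (1/1814)*(-1620))*(-2808413 - 169533) = (-3709940 - 810/907)*(-2977946) = -3364916390/907*(-2977946) = 10020539303934940/907 ≈ 1.1048e+13)
1/c = 1/(10020539303934940/907) = 907/10020539303934940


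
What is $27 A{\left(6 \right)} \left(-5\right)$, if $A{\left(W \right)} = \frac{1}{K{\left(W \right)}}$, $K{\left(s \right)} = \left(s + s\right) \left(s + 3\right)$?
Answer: $- \frac{5}{4} \approx -1.25$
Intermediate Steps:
$K{\left(s \right)} = 2 s \left(3 + s\right)$
$A{\left(W \right)} = \frac{1}{2 W \left(3 + W\right)}$
$27 A{\left(6 \right)} \left(-5\right) = 27 \frac{1}{2 \cdot 6 \left(3 + 6\right)} \left(-5\right) = 27 \cdot \frac{1}{2} \cdot \frac{1}{6} \cdot \frac{1}{9} \left(-5\right) = 27 \cdot \frac{1}{108} \left(-5\right) = \frac{1}{4} \left(-5\right) = - \frac{5}{4}$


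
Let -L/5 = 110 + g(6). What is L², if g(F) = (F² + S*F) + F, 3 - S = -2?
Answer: 828100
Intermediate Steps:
S = 5 (S = 3 - 1*(-2) = 3 + 2 = 5)
g(F) = F² + 6*F (g(F) = (F² + 5*F) + F = F² + 6*F)
L = -910 (L = -5*(110 + 6*(6 + 6)) = -5*(110 + 6*12) = -5*(110 + 72) = -5*182 = -910)
L² = (-910)² = 828100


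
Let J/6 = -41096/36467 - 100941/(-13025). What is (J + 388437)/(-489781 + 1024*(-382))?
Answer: -184519719769257/418435512558575 ≈ -0.44098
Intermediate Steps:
J = 18874440282/474982675 (J = 6*(-41096/36467 - 100941/(-13025)) = 6*(-41096*1/36467 - 100941*(-1/13025)) = 6*(-41096/36467 + 100941/13025) = 6*(3145740047/474982675) = 18874440282/474982675 ≈ 39.737)
(J + 388437)/(-489781 + 1024*(-382)) = (18874440282/474982675 + 388437)/(-489781 + 1024*(-382)) = 184519719769257/(474982675*(-489781 - 391168)) = (184519719769257/474982675)/(-880949) = (184519719769257/474982675)*(-1/880949) = -184519719769257/418435512558575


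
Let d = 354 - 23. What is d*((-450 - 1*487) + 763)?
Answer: -57594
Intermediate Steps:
d = 331
d*((-450 - 1*487) + 763) = 331*((-450 - 1*487) + 763) = 331*((-450 - 487) + 763) = 331*(-937 + 763) = 331*(-174) = -57594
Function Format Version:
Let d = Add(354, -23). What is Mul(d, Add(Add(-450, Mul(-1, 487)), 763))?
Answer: -57594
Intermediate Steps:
d = 331
Mul(d, Add(Add(-450, Mul(-1, 487)), 763)) = Mul(331, Add(Add(-450, Mul(-1, 487)), 763)) = Mul(331, Add(Add(-450, -487), 763)) = Mul(331, Add(-937, 763)) = Mul(331, -174) = -57594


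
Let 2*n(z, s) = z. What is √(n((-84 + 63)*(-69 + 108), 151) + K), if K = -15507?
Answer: 9*I*√786/2 ≈ 126.16*I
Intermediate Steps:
n(z, s) = z/2
√(n((-84 + 63)*(-69 + 108), 151) + K) = √(((-84 + 63)*(-69 + 108))/2 - 15507) = √((-21*39)/2 - 15507) = √((½)*(-819) - 15507) = √(-819/2 - 15507) = √(-31833/2) = 9*I*√786/2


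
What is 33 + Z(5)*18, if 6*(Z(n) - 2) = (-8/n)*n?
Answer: 45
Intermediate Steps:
Z(n) = ⅔ (Z(n) = 2 + ((-8/n)*n)/6 = 2 + (⅙)*(-8) = 2 - 4/3 = ⅔)
33 + Z(5)*18 = 33 + (⅔)*18 = 33 + 12 = 45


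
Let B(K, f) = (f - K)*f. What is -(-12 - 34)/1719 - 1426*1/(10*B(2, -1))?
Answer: -408319/8595 ≈ -47.507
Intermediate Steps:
B(K, f) = f*(f - K)
-(-12 - 34)/1719 - 1426*1/(10*B(2, -1)) = -(-12 - 34)/1719 - 1426*(-1/(10*(-1 - 1*2))) = -1*(-46)*(1/1719) - 1426*(-1/(10*(-1 - 2))) = 46*(1/1719) - 1426/(-1*(-3)*10) = 46/1719 - 1426/(3*10) = 46/1719 - 1426/30 = 46/1719 - 1426*1/30 = 46/1719 - 713/15 = -408319/8595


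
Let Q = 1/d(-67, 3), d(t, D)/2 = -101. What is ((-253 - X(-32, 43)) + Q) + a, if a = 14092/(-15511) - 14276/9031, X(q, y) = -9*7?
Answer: -5446841754797/28296127882 ≈ -192.49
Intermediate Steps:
d(t, D) = -202 (d(t, D) = 2*(-101) = -202)
X(q, y) = -63
Q = -1/202 (Q = 1/(-202) = -1/202 ≈ -0.0049505)
a = -348699888/140079841 (a = 14092*(-1/15511) - 14276*1/9031 = -14092/15511 - 14276/9031 = -348699888/140079841 ≈ -2.4893)
((-253 - X(-32, 43)) + Q) + a = ((-253 - 1*(-63)) - 1/202) - 348699888/140079841 = ((-253 + 63) - 1/202) - 348699888/140079841 = (-190 - 1/202) - 348699888/140079841 = -38381/202 - 348699888/140079841 = -5446841754797/28296127882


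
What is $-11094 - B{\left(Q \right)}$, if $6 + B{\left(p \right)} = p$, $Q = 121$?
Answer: $-11209$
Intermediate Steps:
$B{\left(p \right)} = -6 + p$
$-11094 - B{\left(Q \right)} = -11094 - \left(-6 + 121\right) = -11094 - 115 = -11209$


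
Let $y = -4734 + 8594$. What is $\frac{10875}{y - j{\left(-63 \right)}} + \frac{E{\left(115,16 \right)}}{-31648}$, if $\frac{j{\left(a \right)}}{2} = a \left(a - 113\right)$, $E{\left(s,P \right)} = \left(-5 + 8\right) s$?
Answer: $- \frac{3809685}{6300704} \approx -0.60464$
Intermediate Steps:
$E{\left(s,P \right)} = 3 s$
$j{\left(a \right)} = 2 a \left(-113 + a\right)$ ($j{\left(a \right)} = 2 a \left(a - 113\right) = 2 a \left(-113 + a\right)$)
$y = 3860$
$\frac{10875}{y - j{\left(-63 \right)}} + \frac{E{\left(115,16 \right)}}{-31648} = \frac{10875}{3860 - 2 \left(-63\right) \left(-113 - 63\right)} + \frac{3 \cdot 115}{-31648} = \frac{10875}{3860 - 2 \left(-63\right) \left(-176\right)} + 345 \left(- \frac{1}{31648}\right) = \frac{10875}{3860 - 22176} - \frac{15}{1376} = \frac{10875}{-18316} - \frac{15}{1376} = 10875 \left(- \frac{1}{18316}\right) - \frac{15}{1376} = - \frac{10875}{18316} - \frac{15}{1376} = - \frac{3809685}{6300704}$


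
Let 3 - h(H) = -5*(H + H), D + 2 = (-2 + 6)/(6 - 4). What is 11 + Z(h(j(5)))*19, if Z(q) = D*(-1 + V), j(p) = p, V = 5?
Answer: 11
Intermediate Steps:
D = 0 (D = -2 + (-2 + 6)/(6 - 4) = -2 + 4/2 = -2 + 4*(½) = -2 + 2 = 0)
h(H) = 3 + 10*H (h(H) = 3 - (-5)*(H + H) = 3 - (-5)*2*H = 3 - (-10)*H = 3 + 10*H)
Z(q) = 0 (Z(q) = 0*(-1 + 5) = 0*4 = 0)
11 + Z(h(j(5)))*19 = 11 + 0*19 = 11 + 0 = 11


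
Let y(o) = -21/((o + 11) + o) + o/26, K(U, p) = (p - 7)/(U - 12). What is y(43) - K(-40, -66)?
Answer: 13/388 ≈ 0.033505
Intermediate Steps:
K(U, p) = (-7 + p)/(-12 + U)
y(o) = -21/(11 + 2*o) + o/26 (y(o) = -21/((11 + o) + o) + o*(1/26) = -21/(11 + 2*o) + o/26)
y(43) - K(-40, -66) = (-546 + 2*43² + 11*43)/(26*(11 + 2*43)) - (-7 - 66)/(-12 - 40) = (-546 + 2*1849 + 473)/(26*(11 + 86)) - (-73)/(-52) = (1/26)*(-546 + 3698 + 473)/97 - (-1)*(-73)/52 = (1/26)*(1/97)*3625 - 1*73/52 = 3625/2522 - 73/52 = 13/388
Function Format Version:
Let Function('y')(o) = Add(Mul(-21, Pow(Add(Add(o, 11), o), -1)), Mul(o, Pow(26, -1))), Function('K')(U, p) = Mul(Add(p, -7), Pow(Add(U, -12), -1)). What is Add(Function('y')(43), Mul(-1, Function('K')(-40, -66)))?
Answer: Rational(13, 388) ≈ 0.033505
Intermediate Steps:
Function('K')(U, p) = Mul(Pow(Add(-12, U), -1), Add(-7, p)) (Function('K')(U, p) = Mul(Add(-7, p), Pow(Add(-12, U), -1)) = Mul(Pow(Add(-12, U), -1), Add(-7, p)))
Function('y')(o) = Add(Mul(-21, Pow(Add(11, Mul(2, o)), -1)), Mul(Rational(1, 26), o)) (Function('y')(o) = Add(Mul(-21, Pow(Add(Add(11, o), o), -1)), Mul(o, Rational(1, 26))) = Add(Mul(-21, Pow(Add(11, Mul(2, o)), -1)), Mul(Rational(1, 26), o)))
Add(Function('y')(43), Mul(-1, Function('K')(-40, -66))) = Add(Mul(Rational(1, 26), Pow(Add(11, Mul(2, 43)), -1), Add(-546, Mul(2, Pow(43, 2)), Mul(11, 43))), Mul(-1, Mul(Pow(Add(-12, -40), -1), Add(-7, -66)))) = Add(Mul(Rational(1, 26), Pow(Add(11, 86), -1), Add(-546, Mul(2, 1849), 473)), Mul(-1, Mul(Pow(-52, -1), -73))) = Add(Mul(Rational(1, 26), Pow(97, -1), Add(-546, 3698, 473)), Mul(-1, Mul(Rational(-1, 52), -73))) = Add(Mul(Rational(1, 26), Rational(1, 97), 3625), Mul(-1, Rational(73, 52))) = Add(Rational(3625, 2522), Rational(-73, 52)) = Rational(13, 388)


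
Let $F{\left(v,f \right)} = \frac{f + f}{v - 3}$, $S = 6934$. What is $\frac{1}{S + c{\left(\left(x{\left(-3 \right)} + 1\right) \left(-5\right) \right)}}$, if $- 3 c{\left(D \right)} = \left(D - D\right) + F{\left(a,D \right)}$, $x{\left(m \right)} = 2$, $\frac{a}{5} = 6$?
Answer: $\frac{27}{187228} \approx 0.00014421$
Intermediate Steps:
$a = 30$ ($a = 5 \cdot 6 = 30$)
$F{\left(v,f \right)} = \frac{2 f}{-3 + v}$
$c{\left(D \right)} = - \frac{2 D}{81}$ ($c{\left(D \right)} = - \frac{\left(D - D\right) + \frac{2 D}{-3 + 30}}{3} = - \frac{0 + \frac{2 D}{27}}{3} = - \frac{\frac{2}{27} D}{3} = - \frac{2 D}{81}$)
$\frac{1}{S + c{\left(\left(x{\left(-3 \right)} + 1\right) \left(-5\right) \right)}} = \frac{1}{6934 - \frac{2 \left(2 + 1\right) \left(-5\right)}{81}} = \frac{1}{6934 - \frac{2 \cdot 3 \left(-5\right)}{81}} = \frac{1}{6934 - - \frac{10}{27}} = \frac{1}{6934 + \frac{10}{27}} = \frac{1}{\frac{187228}{27}} = \frac{27}{187228}$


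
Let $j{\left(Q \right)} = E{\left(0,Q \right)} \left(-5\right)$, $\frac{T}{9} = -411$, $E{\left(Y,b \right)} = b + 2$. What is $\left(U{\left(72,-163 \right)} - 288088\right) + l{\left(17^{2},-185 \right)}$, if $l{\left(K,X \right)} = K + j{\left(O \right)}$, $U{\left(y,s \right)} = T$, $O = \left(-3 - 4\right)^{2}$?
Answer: $-291753$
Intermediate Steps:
$O = 49$ ($O = \left(-7\right)^{2} = 49$)
$E{\left(Y,b \right)} = 2 + b$
$T = -3699$ ($T = 9 \left(-411\right) = -3699$)
$U{\left(y,s \right)} = -3699$
$j{\left(Q \right)} = -10 - 5 Q$ ($j{\left(Q \right)} = \left(2 + Q\right) \left(-5\right) = -10 - 5 Q$)
$l{\left(K,X \right)} = -255 + K$ ($l{\left(K,X \right)} = K - 255 = -255 + K$)
$\left(U{\left(72,-163 \right)} - 288088\right) + l{\left(17^{2},-185 \right)} = \left(-3699 - 288088\right) - \left(255 - 17^{2}\right) = -291787 + \left(-255 + 289\right) = -291787 + 34 = -291753$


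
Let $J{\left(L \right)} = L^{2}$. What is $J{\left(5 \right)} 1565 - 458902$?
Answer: $-419777$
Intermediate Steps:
$J{\left(5 \right)} 1565 - 458902 = 5^{2} \cdot 1565 - 458902 = 25 \cdot 1565 - 458902 = 39125 - 458902 = -419777$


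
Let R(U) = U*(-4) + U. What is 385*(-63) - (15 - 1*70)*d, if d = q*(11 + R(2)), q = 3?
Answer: -23430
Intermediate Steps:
R(U) = -3*U (R(U) = -4*U + U = -3*U)
d = 15 (d = 3*(11 - 3*2) = 3*(11 - 6) = 3*5 = 15)
385*(-63) - (15 - 1*70)*d = 385*(-63) - (15 - 1*70)*15 = -24255 - (15 - 70)*15 = -24255 - (-55)*15 = -24255 - 1*(-825) = -24255 + 825 = -23430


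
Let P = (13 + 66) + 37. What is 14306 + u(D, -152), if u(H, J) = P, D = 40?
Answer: 14422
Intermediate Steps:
P = 116 (P = 79 + 37 = 116)
u(H, J) = 116
14306 + u(D, -152) = 14306 + 116 = 14422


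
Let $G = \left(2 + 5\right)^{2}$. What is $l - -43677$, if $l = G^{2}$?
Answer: $46078$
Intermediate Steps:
$G = 49$ ($G = 7^{2} = 49$)
$l = 2401$ ($l = 49^{2} = 2401$)
$l - -43677 = 2401 - -43677 = 2401 + 43677 = 46078$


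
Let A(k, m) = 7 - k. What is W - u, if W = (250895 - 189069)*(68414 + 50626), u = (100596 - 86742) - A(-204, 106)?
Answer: 7359753397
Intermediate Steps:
u = 13643 (u = (100596 - 86742) - (7 - 1*(-204)) = 13854 - (7 + 204) = 13854 - 1*211 = 13854 - 211 = 13643)
W = 7359767040 (W = 61826*119040 = 7359767040)
W - u = 7359767040 - 1*13643 = 7359767040 - 13643 = 7359753397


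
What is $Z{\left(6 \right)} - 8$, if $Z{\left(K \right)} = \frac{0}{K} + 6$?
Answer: $-2$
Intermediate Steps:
$Z{\left(K \right)} = 6$ ($Z{\left(K \right)} = 0 + 6 = 6$)
$Z{\left(6 \right)} - 8 = 6 - 8 = -2$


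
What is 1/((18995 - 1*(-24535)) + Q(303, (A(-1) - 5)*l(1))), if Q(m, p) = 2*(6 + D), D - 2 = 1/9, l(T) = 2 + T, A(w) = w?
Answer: 9/391916 ≈ 2.2964e-5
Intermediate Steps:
D = 19/9 (D = 2 + 1/9 = 19/9 ≈ 2.1111)
Q(m, p) = 146/9 (Q(m, p) = 2*(6 + 19/9) = 2*(73/9) = 146/9)
1/((18995 - 1*(-24535)) + Q(303, (A(-1) - 5)*l(1))) = 1/((18995 - 1*(-24535)) + 146/9) = 1/((18995 + 24535) + 146/9) = 1/(43530 + 146/9) = 1/(391916/9) = 9/391916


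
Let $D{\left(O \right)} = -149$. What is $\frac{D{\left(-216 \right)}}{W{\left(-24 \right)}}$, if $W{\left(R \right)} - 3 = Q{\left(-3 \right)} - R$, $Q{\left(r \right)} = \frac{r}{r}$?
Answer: $- \frac{149}{28} \approx -5.3214$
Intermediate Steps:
$Q{\left(r \right)} = 1$
$W{\left(R \right)} = 4 - R$ ($W{\left(R \right)} = 3 - \left(-1 + R\right) = 4 - R$)
$\frac{D{\left(-216 \right)}}{W{\left(-24 \right)}} = - \frac{149}{4 - -24} = - \frac{149}{4 + 24} = - \frac{149}{28}$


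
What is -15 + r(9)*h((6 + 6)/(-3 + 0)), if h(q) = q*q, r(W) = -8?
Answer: -143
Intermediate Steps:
h(q) = q²
-15 + r(9)*h((6 + 6)/(-3 + 0)) = -15 - 8*(6 + 6)²/(-3 + 0)² = -15 - 8*(12/(-3))² = -15 - 8*(12*(-⅓))² = -15 - 8*(-4)² = -15 - 8*16 = -15 - 128 = -143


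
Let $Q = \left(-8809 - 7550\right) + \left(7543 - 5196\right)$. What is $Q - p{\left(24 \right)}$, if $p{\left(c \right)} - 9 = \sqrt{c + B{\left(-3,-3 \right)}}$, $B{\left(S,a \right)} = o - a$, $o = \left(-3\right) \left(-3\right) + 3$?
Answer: $-14021 - \sqrt{39} \approx -14027.0$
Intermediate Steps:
$o = 12$ ($o = 9 + 3 = 12$)
$B{\left(S,a \right)} = 12 - a$
$Q = -14012$ ($Q = -16359 + \left(7543 - 5196\right) = -16359 + 2347 = -14012$)
$p{\left(c \right)} = 9 + \sqrt{15 + c}$ ($p{\left(c \right)} = 9 + \sqrt{c + \left(12 - -3\right)} = 9 + \sqrt{c + \left(12 + 3\right)} = 9 + \sqrt{c + 15} = 9 + \sqrt{15 + c}$)
$Q - p{\left(24 \right)} = -14012 - \left(9 + \sqrt{15 + 24}\right) = -14012 - \left(9 + \sqrt{39}\right) = -14021 - \sqrt{39}$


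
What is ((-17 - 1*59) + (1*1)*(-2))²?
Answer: 6084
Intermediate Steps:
((-17 - 1*59) + (1*1)*(-2))² = ((-17 - 59) + 1*(-2))² = (-76 - 2)² = (-78)² = 6084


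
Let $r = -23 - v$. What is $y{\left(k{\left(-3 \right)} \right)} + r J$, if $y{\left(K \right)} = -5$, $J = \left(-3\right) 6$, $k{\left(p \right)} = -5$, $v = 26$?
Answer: $877$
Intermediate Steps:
$J = -18$
$r = -49$ ($r = -23 - 26 = -49$)
$y{\left(k{\left(-3 \right)} \right)} + r J = -5 - -882 = -5 + 882 = 877$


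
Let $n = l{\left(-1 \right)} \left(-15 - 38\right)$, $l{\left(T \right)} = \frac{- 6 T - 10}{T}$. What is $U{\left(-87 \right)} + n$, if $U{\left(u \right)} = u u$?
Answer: $7357$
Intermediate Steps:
$U{\left(u \right)} = u^{2}$
$l{\left(T \right)} = \frac{-10 - 6 T}{T}$
$n = -212$ ($n = \left(-6 - \frac{10}{-1}\right) \left(-15 - 38\right) = \left(-6 - -10\right) \left(-53\right) = \left(-6 + 10\right) \left(-53\right) = 4 \left(-53\right) = -212$)
$U{\left(-87 \right)} + n = \left(-87\right)^{2} - 212 = 7569 - 212 = 7357$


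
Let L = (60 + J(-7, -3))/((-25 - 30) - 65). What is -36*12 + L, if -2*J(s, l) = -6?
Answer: -17301/40 ≈ -432.52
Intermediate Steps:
J(s, l) = 3 (J(s, l) = -1/2*(-6) = 3)
L = -21/40 (L = (60 + 3)/((-25 - 30) - 65) = 63/(-55 - 65) = 63/(-120) = 63*(-1/120) = -21/40 ≈ -0.52500)
-36*12 + L = -36*12 - 21/40 = -432 - 21/40 = -17301/40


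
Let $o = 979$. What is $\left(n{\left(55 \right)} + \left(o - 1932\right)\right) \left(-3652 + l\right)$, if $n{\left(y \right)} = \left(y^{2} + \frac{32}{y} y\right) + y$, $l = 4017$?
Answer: $788035$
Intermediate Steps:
$n{\left(y \right)} = 32 + y + y^{2}$ ($n{\left(y \right)} = \left(y^{2} + 32\right) + y = \left(32 + y^{2}\right) + y = 32 + y + y^{2}$)
$\left(n{\left(55 \right)} + \left(o - 1932\right)\right) \left(-3652 + l\right) = \left(\left(32 + 55 + 55^{2}\right) + \left(979 - 1932\right)\right) \left(-3652 + 4017\right) = \left(\left(32 + 55 + 3025\right) + \left(979 - 1932\right)\right) 365 = \left(3112 - 953\right) 365 = 2159 \cdot 365 = 788035$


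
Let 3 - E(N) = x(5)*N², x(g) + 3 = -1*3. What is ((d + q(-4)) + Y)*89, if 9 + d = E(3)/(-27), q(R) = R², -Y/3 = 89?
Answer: -209951/9 ≈ -23328.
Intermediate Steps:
x(g) = -6 (x(g) = -3 - 1*3 = -3 - 3 = -6)
Y = -267 (Y = -3*89 = -267)
E(N) = 3 + 6*N² (E(N) = 3 - (-6)*N² = 3 + 6*N²)
d = -100/9 (d = -9 + (3 + 6*3²)/(-27) = -9 + (3 + 6*9)*(-1/27) = -9 + (3 + 54)*(-1/27) = -9 + 57*(-1/27) = -9 - 19/9 = -100/9 ≈ -11.111)
((d + q(-4)) + Y)*89 = ((-100/9 + (-4)²) - 267)*89 = ((-100/9 + 16) - 267)*89 = (44/9 - 267)*89 = -2359/9*89 = -209951/9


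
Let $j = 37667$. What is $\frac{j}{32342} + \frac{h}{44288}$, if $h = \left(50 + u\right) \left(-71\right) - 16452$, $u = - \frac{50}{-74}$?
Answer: $\frac{18865187597}{26498706176} \approx 0.71193$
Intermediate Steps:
$u = \frac{25}{37}$ ($u = \left(-50\right) \left(- \frac{1}{74}\right) = \frac{25}{37} \approx 0.67568$)
$h = - \frac{741849}{37}$ ($h = \left(50 + \frac{25}{37}\right) \left(-71\right) - 16452 = \frac{1875}{37} \left(-71\right) - 16452 = - \frac{133125}{37} - 16452 = - \frac{741849}{37} \approx -20050.0$)
$\frac{j}{32342} + \frac{h}{44288} = \frac{37667}{32342} - \frac{741849}{37 \cdot 44288} = 37667 \cdot \frac{1}{32342} - \frac{741849}{1638656} = \frac{37667}{32342} - \frac{741849}{1638656} = \frac{18865187597}{26498706176}$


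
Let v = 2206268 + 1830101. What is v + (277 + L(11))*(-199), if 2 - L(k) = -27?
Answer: 3975475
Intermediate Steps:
L(k) = 29 (L(k) = 2 - 1*(-27) = 2 + 27 = 29)
v = 4036369
v + (277 + L(11))*(-199) = 4036369 + (277 + 29)*(-199) = 4036369 + 306*(-199) = 4036369 - 60894 = 3975475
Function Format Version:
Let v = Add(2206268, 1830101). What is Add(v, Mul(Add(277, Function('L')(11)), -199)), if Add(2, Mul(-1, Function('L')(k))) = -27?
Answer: 3975475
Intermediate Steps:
Function('L')(k) = 29 (Function('L')(k) = Add(2, Mul(-1, -27)) = Add(2, 27) = 29)
v = 4036369
Add(v, Mul(Add(277, Function('L')(11)), -199)) = Add(4036369, Mul(Add(277, 29), -199)) = Add(4036369, Mul(306, -199)) = Add(4036369, -60894) = 3975475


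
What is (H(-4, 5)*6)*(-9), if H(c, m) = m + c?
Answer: -54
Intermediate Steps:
H(c, m) = c + m
(H(-4, 5)*6)*(-9) = ((-4 + 5)*6)*(-9) = (1*6)*(-9) = 6*(-9) = -54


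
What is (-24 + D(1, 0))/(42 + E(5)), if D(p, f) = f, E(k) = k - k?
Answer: -4/7 ≈ -0.57143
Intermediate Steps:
E(k) = 0
(-24 + D(1, 0))/(42 + E(5)) = (-24 + 0)/(42 + 0) = -24/42 = (1/42)*(-24) = -4/7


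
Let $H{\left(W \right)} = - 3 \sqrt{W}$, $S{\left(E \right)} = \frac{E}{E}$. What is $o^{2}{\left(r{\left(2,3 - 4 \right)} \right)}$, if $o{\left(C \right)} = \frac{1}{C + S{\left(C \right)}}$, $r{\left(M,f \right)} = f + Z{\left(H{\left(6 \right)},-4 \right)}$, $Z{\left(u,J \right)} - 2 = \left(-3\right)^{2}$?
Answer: $\frac{1}{121} \approx 0.0082645$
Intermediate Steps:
$S{\left(E \right)} = 1$
$Z{\left(u,J \right)} = 11$ ($Z{\left(u,J \right)} = 2 + \left(-3\right)^{2} = 2 + 9 = 11$)
$r{\left(M,f \right)} = 11 + f$ ($r{\left(M,f \right)} = f + 11 = 11 + f$)
$o{\left(C \right)} = \frac{1}{1 + C}$ ($o{\left(C \right)} = \frac{1}{C + 1} = \frac{1}{1 + C}$)
$o^{2}{\left(r{\left(2,3 - 4 \right)} \right)} = \left(\frac{1}{1 + \left(11 + \left(3 - 4\right)\right)}\right)^{2} = \left(\frac{1}{1 + \left(11 - 1\right)}\right)^{2} = \left(\frac{1}{1 + 10}\right)^{2} = \left(\frac{1}{11}\right)^{2} = \frac{1}{121}$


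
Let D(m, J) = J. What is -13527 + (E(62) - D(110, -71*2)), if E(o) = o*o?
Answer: -9541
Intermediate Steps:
E(o) = o**2
-13527 + (E(62) - D(110, -71*2)) = -13527 + (62**2 - (-71)*2) = -13527 + (3844 - 1*(-142)) = -13527 + (3844 + 142) = -13527 + 3986 = -9541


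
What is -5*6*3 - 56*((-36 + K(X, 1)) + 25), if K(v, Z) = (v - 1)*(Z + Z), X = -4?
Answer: 1086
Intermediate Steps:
K(v, Z) = 2*Z*(-1 + v) (K(v, Z) = (-1 + v)*(2*Z) = 2*Z*(-1 + v))
-5*6*3 - 56*((-36 + K(X, 1)) + 25) = -5*6*3 - 56*((-36 + 2*1*(-1 - 4)) + 25) = -30*3 - 56*((-36 + 2*1*(-5)) + 25) = -90 - 56*((-36 - 10) + 25) = -90 - 56*(-46 + 25) = -90 - 56*(-21) = -90 + 1176 = 1086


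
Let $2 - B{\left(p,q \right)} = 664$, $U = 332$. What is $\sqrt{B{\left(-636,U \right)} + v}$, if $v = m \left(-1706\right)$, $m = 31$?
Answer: $2 i \sqrt{13387} \approx 231.4 i$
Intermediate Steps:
$B{\left(p,q \right)} = -662$ ($B{\left(p,q \right)} = 2 - 664 = -662$)
$v = -52886$ ($v = 31 \left(-1706\right) = -52886$)
$\sqrt{B{\left(-636,U \right)} + v} = \sqrt{-662 - 52886} = \sqrt{-53548} = 2 i \sqrt{13387}$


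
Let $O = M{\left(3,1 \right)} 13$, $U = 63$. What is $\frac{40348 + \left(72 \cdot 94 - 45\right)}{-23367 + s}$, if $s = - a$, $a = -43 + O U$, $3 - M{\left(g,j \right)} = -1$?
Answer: $- \frac{47071}{26600} \approx -1.7696$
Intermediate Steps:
$M{\left(g,j \right)} = 4$ ($M{\left(g,j \right)} = 3 - -1 = 3 + 1 = 4$)
$O = 52$ ($O = 4 \cdot 13 = 52$)
$a = 3233$ ($a = -43 + 52 \cdot 63 = -43 + 3276 = 3233$)
$s = -3233$ ($s = \left(-1\right) 3233 = -3233$)
$\frac{40348 + \left(72 \cdot 94 - 45\right)}{-23367 + s} = \frac{40348 + \left(72 \cdot 94 - 45\right)}{-23367 - 3233} = \frac{40348 + \left(6768 - 45\right)}{-26600} = \left(40348 + 6723\right) \left(- \frac{1}{26600}\right) = 47071 \left(- \frac{1}{26600}\right) = - \frac{47071}{26600}$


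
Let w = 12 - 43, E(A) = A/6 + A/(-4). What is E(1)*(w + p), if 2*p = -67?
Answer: 43/8 ≈ 5.3750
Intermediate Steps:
E(A) = -A/12 (E(A) = A*(⅙) + A*(-¼) = A/6 - A/4 = -A/12)
p = -67/2 (p = (½)*(-67) = -67/2 ≈ -33.500)
w = -31
E(1)*(w + p) = (-1/12*1)*(-31 - 67/2) = -1/12*(-129/2) = 43/8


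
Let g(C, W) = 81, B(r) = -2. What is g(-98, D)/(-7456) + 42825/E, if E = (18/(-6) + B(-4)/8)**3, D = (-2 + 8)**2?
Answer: -20435582757/16380832 ≈ -1247.5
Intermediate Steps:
D = 36 (D = 6**2 = 36)
E = -2197/64 (E = (18/(-6) - 2/8)**3 = (18*(-1/6) - 2*1/8)**3 = (-3 - 1/4)**3 = (-13/4)**3 = -2197/64 ≈ -34.328)
g(-98, D)/(-7456) + 42825/E = 81/(-7456) + 42825/(-2197/64) = 81*(-1/7456) + 42825*(-64/2197) = -81/7456 - 2740800/2197 = -20435582757/16380832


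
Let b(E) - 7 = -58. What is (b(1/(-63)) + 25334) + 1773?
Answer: 27056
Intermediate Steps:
b(E) = -51 (b(E) = 7 - 58 = -51)
(b(1/(-63)) + 25334) + 1773 = (-51 + 25334) + 1773 = 25283 + 1773 = 27056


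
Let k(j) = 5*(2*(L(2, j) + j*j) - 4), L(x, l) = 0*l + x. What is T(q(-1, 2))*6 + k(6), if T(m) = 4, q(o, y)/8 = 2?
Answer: 384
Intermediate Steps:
q(o, y) = 16 (q(o, y) = 8*2 = 16)
L(x, l) = x (L(x, l) = 0 + x = x)
k(j) = 10*j**2 (k(j) = 5*(2*(2 + j*j) - 4) = 5*(2*(2 + j**2) - 4) = 5*((4 + 2*j**2) - 4) = 5*(2*j**2) = 10*j**2)
T(q(-1, 2))*6 + k(6) = 4*6 + 10*6**2 = 24 + 10*36 = 24 + 360 = 384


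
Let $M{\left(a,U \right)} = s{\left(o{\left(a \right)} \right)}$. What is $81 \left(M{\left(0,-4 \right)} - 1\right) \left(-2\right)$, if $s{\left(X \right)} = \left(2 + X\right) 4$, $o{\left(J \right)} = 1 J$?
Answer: $-1134$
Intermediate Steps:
$o{\left(J \right)} = J$
$s{\left(X \right)} = 8 + 4 X$
$M{\left(a,U \right)} = 8 + 4 a$
$81 \left(M{\left(0,-4 \right)} - 1\right) \left(-2\right) = 81 \left(\left(8 + 4 \cdot 0\right) - 1\right) \left(-2\right) = 81 \left(\left(8 + 0\right) - 1\right) \left(-2\right) = 81 \left(8 - 1\right) \left(-2\right) = 81 \cdot 7 \left(-2\right) = 81 \left(-14\right) = -1134$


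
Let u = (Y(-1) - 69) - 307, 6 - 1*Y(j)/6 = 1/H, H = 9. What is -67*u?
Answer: 68474/3 ≈ 22825.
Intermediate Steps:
Y(j) = 106/3 (Y(j) = 36 - 6/9 = 36 - 6*⅑ = 36 - ⅔ = 106/3)
u = -1022/3 (u = (106/3 - 69) - 307 = -101/3 - 307 = -1022/3 ≈ -340.67)
-67*u = -67*(-1022/3) = 68474/3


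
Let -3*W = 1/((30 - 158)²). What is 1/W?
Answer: -49152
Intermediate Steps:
W = -1/49152 (W = -1/(3*(30 - 158)²) = -1/(3*((-128)²)) = -⅓/16384 = -⅓*1/16384 = -1/49152 ≈ -2.0345e-5)
1/W = 1/(-1/49152) = -49152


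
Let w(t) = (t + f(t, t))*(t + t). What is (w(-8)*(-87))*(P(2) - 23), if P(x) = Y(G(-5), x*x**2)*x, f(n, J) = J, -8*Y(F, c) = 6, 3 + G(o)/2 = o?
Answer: 545664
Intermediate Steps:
G(o) = -6 + 2*o
Y(F, c) = -3/4 (Y(F, c) = -1/8*6 = -3/4)
P(x) = -3*x/4
w(t) = 4*t**2 (w(t) = (t + t)*(t + t) = (2*t)*(2*t) = 4*t**2)
(w(-8)*(-87))*(P(2) - 23) = ((4*(-8)**2)*(-87))*(-3/4*2 - 23) = ((4*64)*(-87))*(-3/2 - 23) = (256*(-87))*(-49/2) = -22272*(-49/2) = 545664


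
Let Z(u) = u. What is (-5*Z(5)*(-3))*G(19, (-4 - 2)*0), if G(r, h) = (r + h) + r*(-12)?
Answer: -15675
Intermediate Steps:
G(r, h) = h - 11*r (G(r, h) = (h + r) - 12*r = h - 11*r)
(-5*Z(5)*(-3))*G(19, (-4 - 2)*0) = (-5*5*(-3))*((-4 - 2)*0 - 11*19) = (-25*(-3))*(-6*0 - 209) = 75*(0 - 209) = 75*(-209) = -15675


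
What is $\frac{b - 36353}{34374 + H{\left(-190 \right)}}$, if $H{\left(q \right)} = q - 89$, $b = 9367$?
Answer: $- \frac{26986}{34095} \approx -0.79149$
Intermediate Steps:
$H{\left(q \right)} = -89 + q$
$\frac{b - 36353}{34374 + H{\left(-190 \right)}} = \frac{9367 - 36353}{34374 - 279} = - \frac{26986}{34374 - 279} = - \frac{26986}{34095}$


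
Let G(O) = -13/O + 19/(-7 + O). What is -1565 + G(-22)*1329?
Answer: -1052959/638 ≈ -1650.4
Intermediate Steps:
-1565 + G(-22)*1329 = -1565 + ((91 + 6*(-22))/((-22)*(-7 - 22)))*1329 = -1565 - 1/22*(91 - 132)/(-29)*1329 = -1565 - 1/22*(-1/29)*(-41)*1329 = -1565 - 41/638*1329 = -1565 - 54489/638 = -1052959/638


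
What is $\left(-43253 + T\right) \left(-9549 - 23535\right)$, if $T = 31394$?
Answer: $392343156$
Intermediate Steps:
$\left(-43253 + T\right) \left(-9549 - 23535\right) = \left(-43253 + 31394\right) \left(-9549 - 23535\right) = \left(-11859\right) \left(-33084\right) = 392343156$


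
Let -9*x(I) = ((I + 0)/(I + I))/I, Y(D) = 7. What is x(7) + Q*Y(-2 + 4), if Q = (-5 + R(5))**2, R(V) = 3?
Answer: 3527/126 ≈ 27.992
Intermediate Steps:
x(I) = -1/(18*I) (x(I) = -(I + 0)/(I + I)/(9*I) = -I/((2*I))/(9*I) = -I*(1/(2*I))/(9*I) = -1/(18*I))
Q = 4 (Q = (-5 + 3)**2 = (-2)**2 = 4)
x(7) + Q*Y(-2 + 4) = -1/18/7 + 4*7 = -1/18*1/7 + 28 = -1/126 + 28 = 3527/126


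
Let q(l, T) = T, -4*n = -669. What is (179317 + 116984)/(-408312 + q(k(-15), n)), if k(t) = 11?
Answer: -395068/544193 ≈ -0.72597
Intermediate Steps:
n = 669/4 (n = -1/4*(-669) = 669/4 ≈ 167.25)
(179317 + 116984)/(-408312 + q(k(-15), n)) = (179317 + 116984)/(-408312 + 669/4) = 296301/(-1632579/4) = 296301*(-4/1632579) = -395068/544193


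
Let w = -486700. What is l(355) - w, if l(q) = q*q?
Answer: 612725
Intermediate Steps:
l(q) = q²
l(355) - w = 355² - 1*(-486700) = 126025 + 486700 = 612725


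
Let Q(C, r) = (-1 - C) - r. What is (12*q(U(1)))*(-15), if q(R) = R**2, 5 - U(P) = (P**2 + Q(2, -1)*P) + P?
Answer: -4500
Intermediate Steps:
Q(C, r) = -1 - C - r
U(P) = 5 + P - P**2 (U(P) = 5 - ((P**2 + (-1 - 1*2 - 1*(-1))*P) + P) = 5 - ((P**2 + (-1 - 2 + 1)*P) + P) = 5 - ((P**2 - 2*P) + P) = 5 - (P**2 - P) = 5 + (P - P**2) = 5 + P - P**2)
(12*q(U(1)))*(-15) = (12*(5 + 1 - 1*1**2)**2)*(-15) = (12*(5 + 1 - 1*1)**2)*(-15) = (12*(5 + 1 - 1)**2)*(-15) = (12*5**2)*(-15) = (12*25)*(-15) = 300*(-15) = -4500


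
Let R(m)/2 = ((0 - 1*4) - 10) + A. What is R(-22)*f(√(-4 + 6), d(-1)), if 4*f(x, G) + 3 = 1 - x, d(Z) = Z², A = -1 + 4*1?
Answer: 11 + 11*√2/2 ≈ 18.778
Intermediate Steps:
A = 3 (A = -1 + 4 = 3)
R(m) = -22 (R(m) = 2*(((0 - 1*4) - 10) + 3) = 2*(((0 - 4) - 10) + 3) = 2*((-4 - 10) + 3) = 2*(-14 + 3) = 2*(-11) = -22)
f(x, G) = -½ - x/4 (f(x, G) = -¾ + (1 - x)/4 = -¾ + (¼ - x/4) = -½ - x/4)
R(-22)*f(√(-4 + 6), d(-1)) = -22*(-½ - √(-4 + 6)/4) = -22*(-½ - √2/4) = 11 + 11*√2/2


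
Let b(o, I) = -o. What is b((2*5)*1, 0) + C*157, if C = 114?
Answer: 17888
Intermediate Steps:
b((2*5)*1, 0) + C*157 = -2*5 + 114*157 = -10 + 17898 = 17888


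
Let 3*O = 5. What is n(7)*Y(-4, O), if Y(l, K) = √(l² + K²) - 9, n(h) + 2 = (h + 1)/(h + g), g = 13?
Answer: 112/15 ≈ 7.4667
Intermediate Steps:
n(h) = -2 + (1 + h)/(13 + h) (n(h) = -2 + (h + 1)/(h + 13) = -2 + (1 + h)/(13 + h))
O = 5/3 (O = (⅓)*5 = 5/3 ≈ 1.6667)
Y(l, K) = -9 + √(K² + l²) (Y(l, K) = √(K² + l²) - 9 = -9 + √(K² + l²))
n(7)*Y(-4, O) = ((-25 - 1*7)/(13 + 7))*(-9 + √((5/3)² + (-4)²)) = ((-25 - 7)/20)*(-9 + √(25/9 + 16)) = ((1/20)*(-32))*(-9 + √(169/9)) = -8*(-9 + 13/3)/5 = -8/5*(-14/3) = 112/15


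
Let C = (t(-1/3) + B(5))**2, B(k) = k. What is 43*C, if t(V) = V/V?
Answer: 1548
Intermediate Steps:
t(V) = 1
C = 36 (C = (1 + 5)**2 = 6**2 = 36)
43*C = 43*36 = 1548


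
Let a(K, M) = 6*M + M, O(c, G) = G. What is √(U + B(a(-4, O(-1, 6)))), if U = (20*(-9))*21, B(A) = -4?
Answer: 2*I*√946 ≈ 61.514*I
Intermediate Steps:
a(K, M) = 7*M
U = -3780 (U = -180*21 = -3780)
√(U + B(a(-4, O(-1, 6)))) = √(-3780 - 4) = √(-3784) = 2*I*√946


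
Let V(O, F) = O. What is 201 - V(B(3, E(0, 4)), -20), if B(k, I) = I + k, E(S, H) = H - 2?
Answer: 196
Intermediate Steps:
E(S, H) = -2 + H
201 - V(B(3, E(0, 4)), -20) = 201 - ((-2 + 4) + 3) = 201 - (2 + 3) = 201 - 1*5 = 201 - 5 = 196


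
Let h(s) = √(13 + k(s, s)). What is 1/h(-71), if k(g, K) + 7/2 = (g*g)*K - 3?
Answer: -I*√1431618/715809 ≈ -0.0016715*I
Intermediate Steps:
k(g, K) = -13/2 + K*g² (k(g, K) = -7/2 + ((g*g)*K - 3) = -7/2 + (g²*K - 3) = -7/2 + (K*g² - 3) = -7/2 + (-3 + K*g²) = -13/2 + K*g²)
h(s) = √(13/2 + s³) (h(s) = √(13 + (-13/2 + s*s²)) = √(13 + (-13/2 + s³)) = √(13/2 + s³))
1/h(-71) = 1/(√(26 + 4*(-71)³)/2) = 1/(√(26 + 4*(-357911))/2) = 1/(√(26 - 1431644)/2) = 1/(√(-1431618)/2) = 1/((I*√1431618)/2) = 1/(I*√1431618/2) = -I*√1431618/715809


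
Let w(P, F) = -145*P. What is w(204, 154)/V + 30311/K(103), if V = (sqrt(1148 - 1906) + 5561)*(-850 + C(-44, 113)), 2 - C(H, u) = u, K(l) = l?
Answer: 300280410441783/1020365562619 - 9860*I*sqrt(758)/9906461773 ≈ 294.29 - 2.7403e-5*I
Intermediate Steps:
C(H, u) = 2 - u
V = -5344121 - 961*I*sqrt(758) (V = (sqrt(1148 - 1906) + 5561)*(-850 + (2 - 1*113)) = (sqrt(-758) + 5561)*(-850 + (2 - 113)) = (I*sqrt(758) + 5561)*(-850 - 111) = (5561 + I*sqrt(758))*(-961) = -5344121 - 961*I*sqrt(758) ≈ -5.3441e+6 - 26458.0*I)
w(204, 154)/V + 30311/K(103) = (-145*204)/(-5344121 - 961*I*sqrt(758)) + 30311/103 = -29580/(-5344121 - 961*I*sqrt(758)) + 30311*(1/103) = -29580/(-5344121 - 961*I*sqrt(758)) + 30311/103 = 30311/103 - 29580/(-5344121 - 961*I*sqrt(758))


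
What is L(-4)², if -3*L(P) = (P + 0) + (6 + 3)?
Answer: 25/9 ≈ 2.7778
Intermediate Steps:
L(P) = -3 - P/3 (L(P) = -((P + 0) + (6 + 3))/3 = -(P + 9)/3 = -(9 + P)/3 = -3 - P/3)
L(-4)² = (-3 - ⅓*(-4))² = (-3 + 4/3)² = (-5/3)² = 25/9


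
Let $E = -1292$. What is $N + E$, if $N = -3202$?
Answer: $-4494$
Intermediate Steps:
$N + E = -3202 - 1292 = -4494$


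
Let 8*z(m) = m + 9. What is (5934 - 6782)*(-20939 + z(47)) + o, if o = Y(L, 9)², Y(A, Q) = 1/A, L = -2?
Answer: 71001345/4 ≈ 1.7750e+7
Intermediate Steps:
z(m) = 9/8 + m/8 (z(m) = (m + 9)/8 = (9 + m)/8 = 9/8 + m/8)
o = ¼ (o = (1/(-2))² = (-½)² = ¼ ≈ 0.25000)
(5934 - 6782)*(-20939 + z(47)) + o = (5934 - 6782)*(-20939 + (9/8 + (⅛)*47)) + ¼ = -848*(-20939 + (9/8 + 47/8)) + ¼ = -848*(-20939 + 7) + ¼ = -848*(-20932) + ¼ = 17750336 + ¼ = 71001345/4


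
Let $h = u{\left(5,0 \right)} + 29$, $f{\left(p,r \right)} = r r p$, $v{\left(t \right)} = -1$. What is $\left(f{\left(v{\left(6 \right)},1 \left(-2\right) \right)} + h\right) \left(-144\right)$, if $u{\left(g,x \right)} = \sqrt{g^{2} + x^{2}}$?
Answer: $-4320$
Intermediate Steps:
$f{\left(p,r \right)} = p r^{2}$ ($f{\left(p,r \right)} = r^{2} p = p r^{2}$)
$h = 34$ ($h = \sqrt{5^{2} + 0^{2}} + 29 = \sqrt{25 + 0} + 29 = \sqrt{25} + 29 = 5 + 29 = 34$)
$\left(f{\left(v{\left(6 \right)},1 \left(-2\right) \right)} + h\right) \left(-144\right) = \left(- \left(1 \left(-2\right)\right)^{2} + 34\right) \left(-144\right) = \left(- \left(-2\right)^{2} + 34\right) \left(-144\right) = \left(\left(-1\right) 4 + 34\right) \left(-144\right) = \left(-4 + 34\right) \left(-144\right) = 30 \left(-144\right) = -4320$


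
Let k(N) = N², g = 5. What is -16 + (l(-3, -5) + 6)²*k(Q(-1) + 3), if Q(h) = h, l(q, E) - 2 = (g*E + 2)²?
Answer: 1153460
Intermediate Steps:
l(q, E) = 2 + (2 + 5*E)² (l(q, E) = 2 + (5*E + 2)² = 2 + (2 + 5*E)²)
-16 + (l(-3, -5) + 6)²*k(Q(-1) + 3) = -16 + ((2 + (2 + 5*(-5))²) + 6)²*(-1 + 3)² = -16 + ((2 + (2 - 25)²) + 6)²*2² = -16 + ((2 + (-23)²) + 6)²*4 = -16 + ((2 + 529) + 6)²*4 = -16 + (531 + 6)²*4 = -16 + 537²*4 = -16 + 288369*4 = -16 + 1153476 = 1153460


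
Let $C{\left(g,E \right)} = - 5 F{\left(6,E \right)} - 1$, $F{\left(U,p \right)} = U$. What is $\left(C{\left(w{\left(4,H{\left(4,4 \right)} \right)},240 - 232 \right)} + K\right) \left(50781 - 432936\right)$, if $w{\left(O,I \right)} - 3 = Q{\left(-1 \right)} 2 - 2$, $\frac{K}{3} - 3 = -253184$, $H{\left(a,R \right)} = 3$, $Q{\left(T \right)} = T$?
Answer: $290275001970$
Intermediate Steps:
$K = -759543$ ($K = 9 + 3 \left(-253184\right) = 9 - 759552 = -759543$)
$w{\left(O,I \right)} = -1$ ($w{\left(O,I \right)} = 3 - 4 = -1$)
$C{\left(g,E \right)} = -31$ ($C{\left(g,E \right)} = \left(-5\right) 6 - 1 = -30 - 1 = -31$)
$\left(C{\left(w{\left(4,H{\left(4,4 \right)} \right)},240 - 232 \right)} + K\right) \left(50781 - 432936\right) = \left(-31 - 759543\right) \left(50781 - 432936\right) = \left(-759574\right) \left(-382155\right) = 290275001970$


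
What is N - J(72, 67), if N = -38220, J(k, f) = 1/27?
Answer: -1031941/27 ≈ -38220.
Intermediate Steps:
J(k, f) = 1/27
N - J(72, 67) = -38220 - 1*1/27 = -38220 - 1/27 = -1031941/27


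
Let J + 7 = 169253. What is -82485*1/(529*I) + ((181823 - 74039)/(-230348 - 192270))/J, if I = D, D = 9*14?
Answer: -23412153910533/18918734394406 ≈ -1.2375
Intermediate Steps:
J = 169246 (J = -7 + 169253 = 169246)
D = 126
I = 126
-82485*1/(529*I) + ((181823 - 74039)/(-230348 - 192270))/J = -82485/((-23)**2*126) + ((181823 - 74039)/(-230348 - 192270))/169246 = -82485/(529*126) + (107784/(-422618))*(1/169246) = -82485/66654 + (107784*(-1/422618))*(1/169246) = -82485*1/66654 - 53892/211309*1/169246 = -9165/7406 - 26946/17881601507 = -23412153910533/18918734394406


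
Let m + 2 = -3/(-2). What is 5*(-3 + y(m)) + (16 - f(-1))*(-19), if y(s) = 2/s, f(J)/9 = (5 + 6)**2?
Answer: 20352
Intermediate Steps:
f(J) = 1089 (f(J) = 9*(5 + 6)**2 = 9*11**2 = 9*121 = 1089)
m = -1/2 (m = -2 - 3/(-2) = -2 - 3*(-1/2) = -2 + 3/2 = -1/2 ≈ -0.50000)
5*(-3 + y(m)) + (16 - f(-1))*(-19) = 5*(-3 + 2/(-1/2)) + (16 - 1*1089)*(-19) = 5*(-3 + 2*(-2)) + (16 - 1089)*(-19) = 5*(-3 - 4) - 1073*(-19) = 5*(-7) + 20387 = -35 + 20387 = 20352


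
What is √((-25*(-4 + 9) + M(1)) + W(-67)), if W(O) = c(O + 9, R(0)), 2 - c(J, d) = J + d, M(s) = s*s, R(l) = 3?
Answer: I*√67 ≈ 8.1853*I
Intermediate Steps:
M(s) = s²
c(J, d) = 2 - J - d (c(J, d) = 2 - (J + d) = 2 + (-J - d) = 2 - J - d)
W(O) = -10 - O (W(O) = 2 - (O + 9) - 1*3 = 2 - (9 + O) - 3 = 2 + (-9 - O) - 3 = -10 - O)
√((-25*(-4 + 9) + M(1)) + W(-67)) = √((-25*(-4 + 9) + 1²) + (-10 - 1*(-67))) = √((-25*5 + 1) + (-10 + 67)) = √((-125 + 1) + 57) = √(-124 + 57) = √(-67) = I*√67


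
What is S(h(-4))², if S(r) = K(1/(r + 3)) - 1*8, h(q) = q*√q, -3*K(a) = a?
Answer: 3079961/47961 + 3120*I/5329 ≈ 64.218 + 0.58548*I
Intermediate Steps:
K(a) = -a/3
h(q) = q^(3/2)
S(r) = -8 - 1/(3*(3 + r)) (S(r) = -1/(3*(r + 3)) - 1*8 = -1/(3*(3 + r)) - 8 = -8 - 1/(3*(3 + r)))
S(h(-4))² = ((-73 - (-192)*I)/(3*(3 + (-4)^(3/2))))² = ((-73 - (-192)*I)/(3*(3 - 8*I)))² = (((3 + 8*I)/73)*(-73 + 192*I)/3)² = ((-73 + 192*I)*(3 + 8*I)/219)² = (-73 + 192*I)²*(3 + 8*I)²/47961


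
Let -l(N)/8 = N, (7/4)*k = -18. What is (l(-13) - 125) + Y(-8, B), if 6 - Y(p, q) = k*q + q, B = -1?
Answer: -170/7 ≈ -24.286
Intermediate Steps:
k = -72/7 (k = (4/7)*(-18) = -72/7 ≈ -10.286)
l(N) = -8*N
Y(p, q) = 6 + 65*q/7 (Y(p, q) = 6 - (-72*q/7 + q) = 6 - (-65)*q/7 = 6 + 65*q/7)
(l(-13) - 125) + Y(-8, B) = (-8*(-13) - 125) + (6 + (65/7)*(-1)) = (104 - 125) + (6 - 65/7) = -21 - 23/7 = -170/7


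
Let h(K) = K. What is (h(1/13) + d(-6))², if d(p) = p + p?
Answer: 24025/169 ≈ 142.16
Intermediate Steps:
d(p) = 2*p
(h(1/13) + d(-6))² = (1/13 + 2*(-6))² = (1*(1/13) - 12)² = (1/13 - 12)² = (-155/13)² = 24025/169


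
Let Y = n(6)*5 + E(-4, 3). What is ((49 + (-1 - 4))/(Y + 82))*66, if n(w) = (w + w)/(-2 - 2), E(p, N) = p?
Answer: 968/21 ≈ 46.095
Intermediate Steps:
n(w) = -w/2 (n(w) = (2*w)/(-4) = (2*w)*(-¼) = -w/2)
Y = -19 (Y = -½*6*5 - 4 = -3*5 - 4 = -15 - 4 = -19)
((49 + (-1 - 4))/(Y + 82))*66 = ((49 + (-1 - 4))/(-19 + 82))*66 = ((49 - 5)/63)*66 = ((1/63)*44)*66 = (44/63)*66 = 968/21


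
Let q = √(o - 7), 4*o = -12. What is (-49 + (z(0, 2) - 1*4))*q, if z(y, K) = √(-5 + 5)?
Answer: -53*I*√10 ≈ -167.6*I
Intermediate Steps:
z(y, K) = 0 (z(y, K) = √0 = 0)
o = -3 (o = (¼)*(-12) = -3)
q = I*√10 (q = √(-3 - 7) = √(-10) = I*√10 ≈ 3.1623*I)
(-49 + (z(0, 2) - 1*4))*q = (-49 + (0 - 1*4))*(I*√10) = (-49 + (0 - 4))*(I*√10) = (-49 - 4)*(I*√10) = -53*I*√10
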